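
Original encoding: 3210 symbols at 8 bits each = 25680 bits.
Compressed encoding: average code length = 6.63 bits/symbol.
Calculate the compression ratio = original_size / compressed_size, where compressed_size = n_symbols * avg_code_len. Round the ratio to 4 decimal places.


original_size = n_symbols * orig_bits = 3210 * 8 = 25680 bits
compressed_size = n_symbols * avg_code_len = 3210 * 6.63 = 21282.3 bits
ratio = original_size / compressed_size = 25680 / 21282.3 = 1.2066

Compression ratio = 1.2066


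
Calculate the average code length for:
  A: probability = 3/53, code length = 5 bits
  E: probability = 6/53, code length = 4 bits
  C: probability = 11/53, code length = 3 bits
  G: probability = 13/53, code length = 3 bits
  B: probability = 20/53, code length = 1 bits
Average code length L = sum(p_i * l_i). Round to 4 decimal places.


Weighted contributions p_i * l_i:
  A: (3/53) * 5 = 15/53
  E: (6/53) * 4 = 24/53
  C: (11/53) * 3 = 33/53
  G: (13/53) * 3 = 39/53
  B: (20/53) * 1 = 20/53
Sum = (15 + 24 + 33 + 39 + 20)/53 = 131/53

L = 131/53 = 2.4717 bits/symbol


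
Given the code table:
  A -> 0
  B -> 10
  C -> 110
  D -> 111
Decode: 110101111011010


Decoding:
110 -> C
10 -> B
111 -> D
10 -> B
110 -> C
10 -> B


Result: CBDBCB


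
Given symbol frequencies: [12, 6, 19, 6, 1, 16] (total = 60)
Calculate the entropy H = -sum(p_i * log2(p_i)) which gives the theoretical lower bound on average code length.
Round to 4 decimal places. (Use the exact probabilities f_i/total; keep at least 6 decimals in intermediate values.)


Per-symbol terms -p_i * log2(p_i) with p_i = f_i/60:
  p = 12/60 = 0.200000: log2(p) = -2.321928, -p*log2(p) = 0.464386
  p = 6/60 = 0.100000: log2(p) = -3.321928, -p*log2(p) = 0.332193
  p = 19/60 = 0.316667: log2(p) = -1.658963, -p*log2(p) = 0.525338
  p = 6/60 = 0.100000: log2(p) = -3.321928, -p*log2(p) = 0.332193
  p = 1/60 = 0.016667: log2(p) = -5.906891, -p*log2(p) = 0.098448
  p = 16/60 = 0.266667: log2(p) = -1.906891, -p*log2(p) = 0.508504
H = 0.464386 + 0.332193 + 0.525338 + 0.332193 + 0.098448 + 0.508504 = 2.261062

H = 2.2611 bits/symbol


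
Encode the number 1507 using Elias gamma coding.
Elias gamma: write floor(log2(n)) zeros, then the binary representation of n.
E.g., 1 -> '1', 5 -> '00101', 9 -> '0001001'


num_bits = floor(log2(1507)) + 1 = 11
leading_zeros = num_bits - 1 = 10
binary(1507) = 10111100011

Elias gamma(1507) = '0000000000' + '10111100011' = 000000000010111100011 (21 bits)


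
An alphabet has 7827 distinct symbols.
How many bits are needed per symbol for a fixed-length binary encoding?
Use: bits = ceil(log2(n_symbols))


log2(7827) = 12.9342
Bracket: 2^12 = 4096 < 7827 <= 2^13 = 8192
So ceil(log2(7827)) = 13

bits = ceil(log2(7827)) = ceil(12.9342) = 13 bits


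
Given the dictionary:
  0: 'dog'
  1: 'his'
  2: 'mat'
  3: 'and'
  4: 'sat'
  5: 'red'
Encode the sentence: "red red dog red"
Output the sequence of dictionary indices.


Look up each word in the dictionary:
  'red' -> 5
  'red' -> 5
  'dog' -> 0
  'red' -> 5

Encoded: [5, 5, 0, 5]


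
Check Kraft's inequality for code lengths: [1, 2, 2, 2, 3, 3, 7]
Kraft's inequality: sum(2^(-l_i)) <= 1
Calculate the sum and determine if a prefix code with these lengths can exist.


Sum = 2^(-1) + 2^(-2) + 2^(-2) + 2^(-2) + 2^(-3) + 2^(-3) + 2^(-7)
    = 0.5 + 0.25 + 0.25 + 0.25 + 0.125 + 0.125 + 0.0078125
    = 193/128 = 1.5078125
Since 1.5078125 > 1, Kraft's inequality is NOT satisfied.
A prefix code with these lengths CANNOT exist.

Kraft sum = 1.5078125. Not satisfied.


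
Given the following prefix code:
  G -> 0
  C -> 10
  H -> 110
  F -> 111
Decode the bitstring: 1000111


Decoding step by step:
Bits 10 -> C
Bits 0 -> G
Bits 0 -> G
Bits 111 -> F


Decoded message: CGGF


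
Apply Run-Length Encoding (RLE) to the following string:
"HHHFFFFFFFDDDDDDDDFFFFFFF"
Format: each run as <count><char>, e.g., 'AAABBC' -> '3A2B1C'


Scanning runs left to right:
  i=0: run of 'H' x 3 -> '3H'
  i=3: run of 'F' x 7 -> '7F'
  i=10: run of 'D' x 8 -> '8D'
  i=18: run of 'F' x 7 -> '7F'

RLE = 3H7F8D7F


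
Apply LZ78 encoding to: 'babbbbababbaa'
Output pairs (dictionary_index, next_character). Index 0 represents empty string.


LZ78 encoding steps:
Dictionary: {0: ''}
Step 1: w='' (idx 0), next='b' -> output (0, 'b'), add 'b' as idx 1
Step 2: w='' (idx 0), next='a' -> output (0, 'a'), add 'a' as idx 2
Step 3: w='b' (idx 1), next='b' -> output (1, 'b'), add 'bb' as idx 3
Step 4: w='bb' (idx 3), next='a' -> output (3, 'a'), add 'bba' as idx 4
Step 5: w='b' (idx 1), next='a' -> output (1, 'a'), add 'ba' as idx 5
Step 6: w='bba' (idx 4), next='a' -> output (4, 'a'), add 'bbaa' as idx 6


Encoded: [(0, 'b'), (0, 'a'), (1, 'b'), (3, 'a'), (1, 'a'), (4, 'a')]


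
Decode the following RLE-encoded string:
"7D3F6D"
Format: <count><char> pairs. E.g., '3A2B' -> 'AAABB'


Expanding each <count><char> pair:
  7D -> 'DDDDDDD'
  3F -> 'FFF'
  6D -> 'DDDDDD'

Decoded = DDDDDDDFFFDDDDDD


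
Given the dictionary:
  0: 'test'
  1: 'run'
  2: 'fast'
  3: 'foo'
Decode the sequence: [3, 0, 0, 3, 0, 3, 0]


Look up each index in the dictionary:
  3 -> 'foo'
  0 -> 'test'
  0 -> 'test'
  3 -> 'foo'
  0 -> 'test'
  3 -> 'foo'
  0 -> 'test'

Decoded: "foo test test foo test foo test"


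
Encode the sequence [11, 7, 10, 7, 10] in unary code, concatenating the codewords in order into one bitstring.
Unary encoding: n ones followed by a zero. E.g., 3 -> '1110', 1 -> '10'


Encode each number as n ones followed by a terminating 0:
  11 -> 111111111110 (12 bits)
  7 -> 11111110 (8 bits)
  10 -> 11111111110 (11 bits)
  7 -> 11111110 (8 bits)
  10 -> 11111111110 (11 bits)
Total length = 12 + 8 + 11 + 8 + 11 = 50 bits.

Unary([11, 7, 10, 7, 10]) = 11111111111011111110111111111101111111011111111110 (50 bits)


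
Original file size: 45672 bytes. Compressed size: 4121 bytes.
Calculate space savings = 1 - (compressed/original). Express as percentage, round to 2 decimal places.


ratio = compressed/original = 4121/45672 = 0.09023
savings = 1 - ratio = 1 - 0.09023 = 0.90977
as a percentage: 0.90977 * 100 = 90.98%

Space savings = 1 - 4121/45672 = 90.98%


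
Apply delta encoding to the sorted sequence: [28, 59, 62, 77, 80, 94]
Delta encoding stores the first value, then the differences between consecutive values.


First value: 28
Deltas:
  59 - 28 = 31
  62 - 59 = 3
  77 - 62 = 15
  80 - 77 = 3
  94 - 80 = 14


Delta encoded: [28, 31, 3, 15, 3, 14]


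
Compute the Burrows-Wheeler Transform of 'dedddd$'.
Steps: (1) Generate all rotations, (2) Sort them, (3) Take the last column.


Rotations (sorted):
  0: $dedddd -> last char: d
  1: d$deddd -> last char: d
  2: dd$dedd -> last char: d
  3: ddd$ded -> last char: d
  4: dddd$de -> last char: e
  5: dedddd$ -> last char: $
  6: edddd$d -> last char: d


BWT = dddde$d


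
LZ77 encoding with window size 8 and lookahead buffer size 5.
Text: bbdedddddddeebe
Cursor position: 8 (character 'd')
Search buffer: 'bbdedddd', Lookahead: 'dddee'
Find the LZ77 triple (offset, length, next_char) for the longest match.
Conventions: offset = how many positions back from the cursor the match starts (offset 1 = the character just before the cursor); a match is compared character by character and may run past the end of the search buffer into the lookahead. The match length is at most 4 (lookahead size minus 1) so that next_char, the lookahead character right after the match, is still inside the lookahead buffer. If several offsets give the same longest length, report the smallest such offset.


Try each offset into the search buffer:
  offset=1 (pos 7, char 'd'): match length 3
  offset=2 (pos 6, char 'd'): match length 3
  offset=3 (pos 5, char 'd'): match length 3
  offset=4 (pos 4, char 'd'): match length 3
  offset=5 (pos 3, char 'e'): match length 0
  offset=6 (pos 2, char 'd'): match length 1
  offset=7 (pos 1, char 'b'): match length 0
  offset=8 (pos 0, char 'b'): match length 0
Longest match has length 3, found at offsets 1, 2, 3, 4; take the smallest, offset 1.
next_char = character at position 8 + 3 = 11 -> 'e'

Best match: offset=1, length=3 (matching 'ddd' starting at position 7)
LZ77 triple: (1, 3, 'e')


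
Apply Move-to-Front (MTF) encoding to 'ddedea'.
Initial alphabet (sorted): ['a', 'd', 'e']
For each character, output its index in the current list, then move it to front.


MTF encoding:
'd': index 1 in ['a', 'd', 'e'] -> ['d', 'a', 'e']
'd': index 0 in ['d', 'a', 'e'] -> ['d', 'a', 'e']
'e': index 2 in ['d', 'a', 'e'] -> ['e', 'd', 'a']
'd': index 1 in ['e', 'd', 'a'] -> ['d', 'e', 'a']
'e': index 1 in ['d', 'e', 'a'] -> ['e', 'd', 'a']
'a': index 2 in ['e', 'd', 'a'] -> ['a', 'e', 'd']


Output: [1, 0, 2, 1, 1, 2]


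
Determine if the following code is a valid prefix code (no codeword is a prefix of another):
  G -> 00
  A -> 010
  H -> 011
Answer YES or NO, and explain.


Checking each pair (does one codeword prefix another?):
  G='00' vs A='010': no prefix
  G='00' vs H='011': no prefix
  A='010' vs G='00': no prefix
  A='010' vs H='011': no prefix
  H='011' vs G='00': no prefix
  H='011' vs A='010': no prefix
No violation found over all pairs.

YES -- this is a valid prefix code. No codeword is a prefix of any other codeword.


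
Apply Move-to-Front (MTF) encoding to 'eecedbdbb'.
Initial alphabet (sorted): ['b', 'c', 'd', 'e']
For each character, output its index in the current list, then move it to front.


MTF encoding:
'e': index 3 in ['b', 'c', 'd', 'e'] -> ['e', 'b', 'c', 'd']
'e': index 0 in ['e', 'b', 'c', 'd'] -> ['e', 'b', 'c', 'd']
'c': index 2 in ['e', 'b', 'c', 'd'] -> ['c', 'e', 'b', 'd']
'e': index 1 in ['c', 'e', 'b', 'd'] -> ['e', 'c', 'b', 'd']
'd': index 3 in ['e', 'c', 'b', 'd'] -> ['d', 'e', 'c', 'b']
'b': index 3 in ['d', 'e', 'c', 'b'] -> ['b', 'd', 'e', 'c']
'd': index 1 in ['b', 'd', 'e', 'c'] -> ['d', 'b', 'e', 'c']
'b': index 1 in ['d', 'b', 'e', 'c'] -> ['b', 'd', 'e', 'c']
'b': index 0 in ['b', 'd', 'e', 'c'] -> ['b', 'd', 'e', 'c']


Output: [3, 0, 2, 1, 3, 3, 1, 1, 0]


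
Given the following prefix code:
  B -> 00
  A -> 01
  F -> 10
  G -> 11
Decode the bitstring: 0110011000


Decoding step by step:
Bits 01 -> A
Bits 10 -> F
Bits 01 -> A
Bits 10 -> F
Bits 00 -> B


Decoded message: AFAFB


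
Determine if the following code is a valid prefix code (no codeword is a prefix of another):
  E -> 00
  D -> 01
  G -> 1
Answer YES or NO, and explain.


Checking each pair (does one codeword prefix another?):
  E='00' vs D='01': no prefix
  E='00' vs G='1': no prefix
  D='01' vs E='00': no prefix
  D='01' vs G='1': no prefix
  G='1' vs E='00': no prefix
  G='1' vs D='01': no prefix
No violation found over all pairs.

YES -- this is a valid prefix code. No codeword is a prefix of any other codeword.


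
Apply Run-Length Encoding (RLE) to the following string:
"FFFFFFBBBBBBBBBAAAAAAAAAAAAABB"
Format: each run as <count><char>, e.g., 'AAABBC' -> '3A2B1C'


Scanning runs left to right:
  i=0: run of 'F' x 6 -> '6F'
  i=6: run of 'B' x 9 -> '9B'
  i=15: run of 'A' x 13 -> '13A'
  i=28: run of 'B' x 2 -> '2B'

RLE = 6F9B13A2B


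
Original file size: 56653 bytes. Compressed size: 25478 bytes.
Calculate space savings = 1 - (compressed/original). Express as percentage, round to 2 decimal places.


ratio = compressed/original = 25478/56653 = 0.44972
savings = 1 - ratio = 1 - 0.44972 = 0.55028
as a percentage: 0.55028 * 100 = 55.03%

Space savings = 1 - 25478/56653 = 55.03%


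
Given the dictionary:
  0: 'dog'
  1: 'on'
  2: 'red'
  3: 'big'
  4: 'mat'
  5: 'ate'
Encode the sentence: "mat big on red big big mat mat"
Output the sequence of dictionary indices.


Look up each word in the dictionary:
  'mat' -> 4
  'big' -> 3
  'on' -> 1
  'red' -> 2
  'big' -> 3
  'big' -> 3
  'mat' -> 4
  'mat' -> 4

Encoded: [4, 3, 1, 2, 3, 3, 4, 4]


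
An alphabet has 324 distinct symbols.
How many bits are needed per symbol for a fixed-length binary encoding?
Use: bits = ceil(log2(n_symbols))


log2(324) = 8.3399
Bracket: 2^8 = 256 < 324 <= 2^9 = 512
So ceil(log2(324)) = 9

bits = ceil(log2(324)) = ceil(8.3399) = 9 bits


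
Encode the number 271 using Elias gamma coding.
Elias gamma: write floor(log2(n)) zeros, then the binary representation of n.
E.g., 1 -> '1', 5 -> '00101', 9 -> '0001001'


num_bits = floor(log2(271)) + 1 = 9
leading_zeros = num_bits - 1 = 8
binary(271) = 100001111

Elias gamma(271) = '00000000' + '100001111' = 00000000100001111 (17 bits)


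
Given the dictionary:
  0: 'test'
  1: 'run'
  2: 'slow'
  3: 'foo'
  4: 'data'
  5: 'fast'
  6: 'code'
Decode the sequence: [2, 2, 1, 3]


Look up each index in the dictionary:
  2 -> 'slow'
  2 -> 'slow'
  1 -> 'run'
  3 -> 'foo'

Decoded: "slow slow run foo"


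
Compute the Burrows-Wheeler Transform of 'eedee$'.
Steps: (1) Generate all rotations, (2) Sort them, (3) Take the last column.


Rotations (sorted):
  0: $eedee -> last char: e
  1: dee$ee -> last char: e
  2: e$eede -> last char: e
  3: edee$e -> last char: e
  4: ee$eed -> last char: d
  5: eedee$ -> last char: $


BWT = eeeed$


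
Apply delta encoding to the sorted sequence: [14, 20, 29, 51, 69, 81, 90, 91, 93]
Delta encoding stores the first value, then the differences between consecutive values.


First value: 14
Deltas:
  20 - 14 = 6
  29 - 20 = 9
  51 - 29 = 22
  69 - 51 = 18
  81 - 69 = 12
  90 - 81 = 9
  91 - 90 = 1
  93 - 91 = 2


Delta encoded: [14, 6, 9, 22, 18, 12, 9, 1, 2]


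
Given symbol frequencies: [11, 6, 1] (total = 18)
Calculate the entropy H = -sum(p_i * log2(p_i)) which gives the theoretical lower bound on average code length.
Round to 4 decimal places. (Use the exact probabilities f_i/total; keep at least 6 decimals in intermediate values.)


Per-symbol terms -p_i * log2(p_i) with p_i = f_i/18:
  p = 11/18 = 0.611111: log2(p) = -0.710493, -p*log2(p) = 0.434190
  p = 6/18 = 0.333333: log2(p) = -1.584963, -p*log2(p) = 0.528321
  p = 1/18 = 0.055556: log2(p) = -4.169925, -p*log2(p) = 0.231663
H = 0.434190 + 0.528321 + 0.231663 = 1.194174

H = 1.1942 bits/symbol


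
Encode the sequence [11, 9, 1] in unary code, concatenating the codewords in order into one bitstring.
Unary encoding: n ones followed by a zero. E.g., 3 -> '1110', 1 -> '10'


Encode each number as n ones followed by a terminating 0:
  11 -> 111111111110 (12 bits)
  9 -> 1111111110 (10 bits)
  1 -> 10 (2 bits)
Total length = 12 + 10 + 2 = 24 bits.

Unary([11, 9, 1]) = 111111111110111111111010 (24 bits)


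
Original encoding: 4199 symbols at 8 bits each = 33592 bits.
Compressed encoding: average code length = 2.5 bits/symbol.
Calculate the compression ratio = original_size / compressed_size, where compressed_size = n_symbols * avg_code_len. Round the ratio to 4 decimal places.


original_size = n_symbols * orig_bits = 4199 * 8 = 33592 bits
compressed_size = n_symbols * avg_code_len = 4199 * 2.5 = 10497.5 bits
ratio = original_size / compressed_size = 33592 / 10497.5 = 3.2

Compression ratio = 3.2


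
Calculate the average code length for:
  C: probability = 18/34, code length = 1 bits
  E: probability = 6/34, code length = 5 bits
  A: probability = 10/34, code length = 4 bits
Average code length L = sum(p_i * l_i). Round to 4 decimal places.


Weighted contributions p_i * l_i:
  C: (18/34) * 1 = 18/34
  E: (6/34) * 5 = 30/34
  A: (10/34) * 4 = 40/34
Sum = (18 + 30 + 40)/34 = 88/34

L = 88/34 = 2.5882 bits/symbol


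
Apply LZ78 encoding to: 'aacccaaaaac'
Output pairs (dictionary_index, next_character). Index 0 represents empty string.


LZ78 encoding steps:
Dictionary: {0: ''}
Step 1: w='' (idx 0), next='a' -> output (0, 'a'), add 'a' as idx 1
Step 2: w='a' (idx 1), next='c' -> output (1, 'c'), add 'ac' as idx 2
Step 3: w='' (idx 0), next='c' -> output (0, 'c'), add 'c' as idx 3
Step 4: w='c' (idx 3), next='a' -> output (3, 'a'), add 'ca' as idx 4
Step 5: w='a' (idx 1), next='a' -> output (1, 'a'), add 'aa' as idx 5
Step 6: w='aa' (idx 5), next='c' -> output (5, 'c'), add 'aac' as idx 6


Encoded: [(0, 'a'), (1, 'c'), (0, 'c'), (3, 'a'), (1, 'a'), (5, 'c')]


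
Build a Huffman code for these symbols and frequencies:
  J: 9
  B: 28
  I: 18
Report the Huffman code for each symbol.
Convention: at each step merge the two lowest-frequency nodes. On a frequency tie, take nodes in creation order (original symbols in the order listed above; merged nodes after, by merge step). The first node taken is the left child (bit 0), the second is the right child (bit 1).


Huffman tree construction:
Step 1: Merge J(9) + I(18) = 27
Step 2: Merge (J+I)(27) + B(28) = 55
Read each symbol's code off the tree from the root (left child = 0, right child = 1).

Codes:
  J: 00 (length 2)
  B: 1 (length 1)
  I: 01 (length 2)
Average code length: 82/55 = 1.4909 bits/symbol


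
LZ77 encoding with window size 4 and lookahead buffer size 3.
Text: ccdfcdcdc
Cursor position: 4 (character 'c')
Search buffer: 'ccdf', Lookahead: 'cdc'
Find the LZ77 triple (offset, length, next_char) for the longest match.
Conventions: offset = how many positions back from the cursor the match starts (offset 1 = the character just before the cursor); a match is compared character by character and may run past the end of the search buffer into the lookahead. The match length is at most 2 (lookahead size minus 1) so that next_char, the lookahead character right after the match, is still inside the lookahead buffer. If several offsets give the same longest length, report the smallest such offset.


Try each offset into the search buffer:
  offset=1 (pos 3, char 'f'): match length 0
  offset=2 (pos 2, char 'd'): match length 0
  offset=3 (pos 1, char 'c'): match length 2
  offset=4 (pos 0, char 'c'): match length 1
Longest match has length 2 at offset 3.
next_char = character at position 4 + 2 = 6 -> 'c'

Best match: offset=3, length=2 (matching 'cd' starting at position 1)
LZ77 triple: (3, 2, 'c')


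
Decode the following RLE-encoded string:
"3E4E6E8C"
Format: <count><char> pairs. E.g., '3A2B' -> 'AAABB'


Expanding each <count><char> pair:
  3E -> 'EEE'
  4E -> 'EEEE'
  6E -> 'EEEEEE'
  8C -> 'CCCCCCCC'

Decoded = EEEEEEEEEEEEECCCCCCCC


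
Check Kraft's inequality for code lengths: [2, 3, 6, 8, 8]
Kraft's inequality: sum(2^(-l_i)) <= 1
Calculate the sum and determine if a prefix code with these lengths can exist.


Sum = 2^(-2) + 2^(-3) + 2^(-6) + 2^(-8) + 2^(-8)
    = 0.25 + 0.125 + 0.015625 + 0.00390625 + 0.00390625
    = 102/256 = 0.3984375
Since 0.3984375 <= 1, Kraft's inequality IS satisfied.
A prefix code with these lengths CAN exist.

Kraft sum = 0.3984375. Satisfied.


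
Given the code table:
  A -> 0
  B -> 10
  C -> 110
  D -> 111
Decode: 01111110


Decoding:
0 -> A
111 -> D
111 -> D
0 -> A


Result: ADDA


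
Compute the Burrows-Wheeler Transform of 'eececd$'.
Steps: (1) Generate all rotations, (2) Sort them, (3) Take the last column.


Rotations (sorted):
  0: $eececd -> last char: d
  1: cd$eece -> last char: e
  2: cecd$ee -> last char: e
  3: d$eecec -> last char: c
  4: ecd$eec -> last char: c
  5: ececd$e -> last char: e
  6: eececd$ -> last char: $


BWT = deecce$


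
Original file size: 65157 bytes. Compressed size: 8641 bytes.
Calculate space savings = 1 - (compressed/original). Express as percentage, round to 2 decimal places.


ratio = compressed/original = 8641/65157 = 0.132618
savings = 1 - ratio = 1 - 0.132618 = 0.867382
as a percentage: 0.867382 * 100 = 86.74%

Space savings = 1 - 8641/65157 = 86.74%


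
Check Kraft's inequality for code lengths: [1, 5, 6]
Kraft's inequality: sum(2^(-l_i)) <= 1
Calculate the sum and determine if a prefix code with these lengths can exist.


Sum = 2^(-1) + 2^(-5) + 2^(-6)
    = 0.5 + 0.03125 + 0.015625
    = 35/64 = 0.546875
Since 0.546875 <= 1, Kraft's inequality IS satisfied.
A prefix code with these lengths CAN exist.

Kraft sum = 0.546875. Satisfied.


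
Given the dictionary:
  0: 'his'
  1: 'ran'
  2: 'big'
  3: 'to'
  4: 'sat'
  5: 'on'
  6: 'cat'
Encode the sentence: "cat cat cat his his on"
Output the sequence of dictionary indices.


Look up each word in the dictionary:
  'cat' -> 6
  'cat' -> 6
  'cat' -> 6
  'his' -> 0
  'his' -> 0
  'on' -> 5

Encoded: [6, 6, 6, 0, 0, 5]


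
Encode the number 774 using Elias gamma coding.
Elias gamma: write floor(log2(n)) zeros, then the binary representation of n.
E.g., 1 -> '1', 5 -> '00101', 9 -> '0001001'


num_bits = floor(log2(774)) + 1 = 10
leading_zeros = num_bits - 1 = 9
binary(774) = 1100000110

Elias gamma(774) = '000000000' + '1100000110' = 0000000001100000110 (19 bits)


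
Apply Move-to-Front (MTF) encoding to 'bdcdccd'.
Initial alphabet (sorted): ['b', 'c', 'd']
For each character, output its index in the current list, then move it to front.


MTF encoding:
'b': index 0 in ['b', 'c', 'd'] -> ['b', 'c', 'd']
'd': index 2 in ['b', 'c', 'd'] -> ['d', 'b', 'c']
'c': index 2 in ['d', 'b', 'c'] -> ['c', 'd', 'b']
'd': index 1 in ['c', 'd', 'b'] -> ['d', 'c', 'b']
'c': index 1 in ['d', 'c', 'b'] -> ['c', 'd', 'b']
'c': index 0 in ['c', 'd', 'b'] -> ['c', 'd', 'b']
'd': index 1 in ['c', 'd', 'b'] -> ['d', 'c', 'b']


Output: [0, 2, 2, 1, 1, 0, 1]


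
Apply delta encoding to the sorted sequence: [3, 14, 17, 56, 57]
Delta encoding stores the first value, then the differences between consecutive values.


First value: 3
Deltas:
  14 - 3 = 11
  17 - 14 = 3
  56 - 17 = 39
  57 - 56 = 1


Delta encoded: [3, 11, 3, 39, 1]


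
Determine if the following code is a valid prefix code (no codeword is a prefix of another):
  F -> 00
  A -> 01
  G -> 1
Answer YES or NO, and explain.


Checking each pair (does one codeword prefix another?):
  F='00' vs A='01': no prefix
  F='00' vs G='1': no prefix
  A='01' vs F='00': no prefix
  A='01' vs G='1': no prefix
  G='1' vs F='00': no prefix
  G='1' vs A='01': no prefix
No violation found over all pairs.

YES -- this is a valid prefix code. No codeword is a prefix of any other codeword.


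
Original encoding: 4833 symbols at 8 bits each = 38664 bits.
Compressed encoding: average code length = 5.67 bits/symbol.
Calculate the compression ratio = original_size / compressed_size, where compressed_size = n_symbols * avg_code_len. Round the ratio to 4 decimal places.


original_size = n_symbols * orig_bits = 4833 * 8 = 38664 bits
compressed_size = n_symbols * avg_code_len = 4833 * 5.67 = 27403.11 bits
ratio = original_size / compressed_size = 38664 / 27403.11 = 1.4109

Compression ratio = 1.4109


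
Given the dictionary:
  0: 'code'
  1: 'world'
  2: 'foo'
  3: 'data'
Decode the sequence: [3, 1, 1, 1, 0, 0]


Look up each index in the dictionary:
  3 -> 'data'
  1 -> 'world'
  1 -> 'world'
  1 -> 'world'
  0 -> 'code'
  0 -> 'code'

Decoded: "data world world world code code"


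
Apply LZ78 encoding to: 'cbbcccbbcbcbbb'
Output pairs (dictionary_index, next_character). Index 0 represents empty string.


LZ78 encoding steps:
Dictionary: {0: ''}
Step 1: w='' (idx 0), next='c' -> output (0, 'c'), add 'c' as idx 1
Step 2: w='' (idx 0), next='b' -> output (0, 'b'), add 'b' as idx 2
Step 3: w='b' (idx 2), next='c' -> output (2, 'c'), add 'bc' as idx 3
Step 4: w='c' (idx 1), next='c' -> output (1, 'c'), add 'cc' as idx 4
Step 5: w='b' (idx 2), next='b' -> output (2, 'b'), add 'bb' as idx 5
Step 6: w='c' (idx 1), next='b' -> output (1, 'b'), add 'cb' as idx 6
Step 7: w='cb' (idx 6), next='b' -> output (6, 'b'), add 'cbb' as idx 7
Step 8: w='b' (idx 2), end of input -> output (2, '')


Encoded: [(0, 'c'), (0, 'b'), (2, 'c'), (1, 'c'), (2, 'b'), (1, 'b'), (6, 'b'), (2, '')]


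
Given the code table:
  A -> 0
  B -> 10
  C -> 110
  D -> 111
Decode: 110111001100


Decoding:
110 -> C
111 -> D
0 -> A
0 -> A
110 -> C
0 -> A


Result: CDAACA


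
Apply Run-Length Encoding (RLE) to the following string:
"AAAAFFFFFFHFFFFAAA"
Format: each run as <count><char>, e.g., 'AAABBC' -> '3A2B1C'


Scanning runs left to right:
  i=0: run of 'A' x 4 -> '4A'
  i=4: run of 'F' x 6 -> '6F'
  i=10: run of 'H' x 1 -> '1H'
  i=11: run of 'F' x 4 -> '4F'
  i=15: run of 'A' x 3 -> '3A'

RLE = 4A6F1H4F3A


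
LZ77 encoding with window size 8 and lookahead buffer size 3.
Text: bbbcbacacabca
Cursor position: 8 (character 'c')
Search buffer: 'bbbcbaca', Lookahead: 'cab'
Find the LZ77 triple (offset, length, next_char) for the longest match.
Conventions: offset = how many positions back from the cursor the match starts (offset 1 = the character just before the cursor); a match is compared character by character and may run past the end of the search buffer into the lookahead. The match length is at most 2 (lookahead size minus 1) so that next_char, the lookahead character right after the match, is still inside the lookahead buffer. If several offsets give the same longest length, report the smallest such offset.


Try each offset into the search buffer:
  offset=1 (pos 7, char 'a'): match length 0
  offset=2 (pos 6, char 'c'): match length 2
  offset=3 (pos 5, char 'a'): match length 0
  offset=4 (pos 4, char 'b'): match length 0
  offset=5 (pos 3, char 'c'): match length 1
  offset=6 (pos 2, char 'b'): match length 0
  offset=7 (pos 1, char 'b'): match length 0
  offset=8 (pos 0, char 'b'): match length 0
Longest match has length 2 at offset 2.
next_char = character at position 8 + 2 = 10 -> 'b'

Best match: offset=2, length=2 (matching 'ca' starting at position 6)
LZ77 triple: (2, 2, 'b')


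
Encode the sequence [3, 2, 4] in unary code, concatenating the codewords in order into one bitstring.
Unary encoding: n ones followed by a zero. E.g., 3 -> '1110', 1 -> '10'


Encode each number as n ones followed by a terminating 0:
  3 -> 1110 (4 bits)
  2 -> 110 (3 bits)
  4 -> 11110 (5 bits)
Total length = 4 + 3 + 5 = 12 bits.

Unary([3, 2, 4]) = 111011011110 (12 bits)


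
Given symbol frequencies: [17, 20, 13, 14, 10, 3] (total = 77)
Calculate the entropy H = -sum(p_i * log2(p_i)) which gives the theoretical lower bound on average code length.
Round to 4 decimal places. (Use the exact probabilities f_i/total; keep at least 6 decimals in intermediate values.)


Per-symbol terms -p_i * log2(p_i) with p_i = f_i/77:
  p = 17/77 = 0.220779: log2(p) = -2.179324, -p*log2(p) = 0.481149
  p = 20/77 = 0.259740: log2(p) = -1.944858, -p*log2(p) = 0.505158
  p = 13/77 = 0.168831: log2(p) = -2.566347, -p*log2(p) = 0.433279
  p = 14/77 = 0.181818: log2(p) = -2.459432, -p*log2(p) = 0.447169
  p = 10/77 = 0.129870: log2(p) = -2.944858, -p*log2(p) = 0.382449
  p = 3/77 = 0.038961: log2(p) = -4.681824, -p*log2(p) = 0.182409
H = 0.481149 + 0.505158 + 0.433279 + 0.447169 + 0.382449 + 0.182409 = 2.431613

H = 2.4316 bits/symbol


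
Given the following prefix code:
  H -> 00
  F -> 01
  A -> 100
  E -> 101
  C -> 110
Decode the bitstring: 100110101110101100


Decoding step by step:
Bits 100 -> A
Bits 110 -> C
Bits 101 -> E
Bits 110 -> C
Bits 101 -> E
Bits 100 -> A


Decoded message: ACECEA


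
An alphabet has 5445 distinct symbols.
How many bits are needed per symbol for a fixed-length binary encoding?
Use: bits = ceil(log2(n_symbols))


log2(5445) = 12.4107
Bracket: 2^12 = 4096 < 5445 <= 2^13 = 8192
So ceil(log2(5445)) = 13

bits = ceil(log2(5445)) = ceil(12.4107) = 13 bits


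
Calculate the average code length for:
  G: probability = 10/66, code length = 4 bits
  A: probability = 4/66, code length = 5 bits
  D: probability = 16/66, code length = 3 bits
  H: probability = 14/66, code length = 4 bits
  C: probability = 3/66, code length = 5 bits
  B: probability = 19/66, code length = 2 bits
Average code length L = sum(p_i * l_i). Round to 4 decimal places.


Weighted contributions p_i * l_i:
  G: (10/66) * 4 = 40/66
  A: (4/66) * 5 = 20/66
  D: (16/66) * 3 = 48/66
  H: (14/66) * 4 = 56/66
  C: (3/66) * 5 = 15/66
  B: (19/66) * 2 = 38/66
Sum = (40 + 20 + 48 + 56 + 15 + 38)/66 = 217/66

L = 217/66 = 3.2879 bits/symbol


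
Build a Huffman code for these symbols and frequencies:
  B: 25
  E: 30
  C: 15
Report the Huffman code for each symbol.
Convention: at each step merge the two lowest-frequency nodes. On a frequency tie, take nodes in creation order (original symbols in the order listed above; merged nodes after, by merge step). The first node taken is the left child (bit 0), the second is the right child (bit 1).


Huffman tree construction:
Step 1: Merge C(15) + B(25) = 40
Step 2: Merge E(30) + (C+B)(40) = 70
Read each symbol's code off the tree from the root (left child = 0, right child = 1).

Codes:
  B: 11 (length 2)
  E: 0 (length 1)
  C: 10 (length 2)
Average code length: 110/70 = 1.5714 bits/symbol


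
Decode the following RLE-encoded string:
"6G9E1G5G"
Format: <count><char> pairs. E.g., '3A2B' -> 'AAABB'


Expanding each <count><char> pair:
  6G -> 'GGGGGG'
  9E -> 'EEEEEEEEE'
  1G -> 'G'
  5G -> 'GGGGG'

Decoded = GGGGGGEEEEEEEEEGGGGGG


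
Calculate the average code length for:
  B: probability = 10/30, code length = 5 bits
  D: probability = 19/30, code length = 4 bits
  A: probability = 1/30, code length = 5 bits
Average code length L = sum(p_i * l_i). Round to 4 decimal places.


Weighted contributions p_i * l_i:
  B: (10/30) * 5 = 50/30
  D: (19/30) * 4 = 76/30
  A: (1/30) * 5 = 5/30
Sum = (50 + 76 + 5)/30 = 131/30

L = 131/30 = 4.3667 bits/symbol


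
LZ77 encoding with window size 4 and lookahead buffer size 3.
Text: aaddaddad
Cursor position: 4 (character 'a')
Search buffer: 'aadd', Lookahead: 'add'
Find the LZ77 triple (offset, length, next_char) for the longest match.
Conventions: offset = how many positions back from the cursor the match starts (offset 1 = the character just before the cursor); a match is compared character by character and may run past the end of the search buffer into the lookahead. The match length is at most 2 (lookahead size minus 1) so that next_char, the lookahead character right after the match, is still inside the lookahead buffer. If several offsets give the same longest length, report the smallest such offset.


Try each offset into the search buffer:
  offset=1 (pos 3, char 'd'): match length 0
  offset=2 (pos 2, char 'd'): match length 0
  offset=3 (pos 1, char 'a'): match length 2
  offset=4 (pos 0, char 'a'): match length 1
Longest match has length 2 at offset 3.
next_char = character at position 4 + 2 = 6 -> 'd'

Best match: offset=3, length=2 (matching 'ad' starting at position 1)
LZ77 triple: (3, 2, 'd')


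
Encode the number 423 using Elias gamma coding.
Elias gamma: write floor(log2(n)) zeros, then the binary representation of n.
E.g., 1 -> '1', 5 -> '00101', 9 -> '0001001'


num_bits = floor(log2(423)) + 1 = 9
leading_zeros = num_bits - 1 = 8
binary(423) = 110100111

Elias gamma(423) = '00000000' + '110100111' = 00000000110100111 (17 bits)


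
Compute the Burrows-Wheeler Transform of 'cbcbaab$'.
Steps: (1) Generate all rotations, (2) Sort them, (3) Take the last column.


Rotations (sorted):
  0: $cbcbaab -> last char: b
  1: aab$cbcb -> last char: b
  2: ab$cbcba -> last char: a
  3: b$cbcbaa -> last char: a
  4: baab$cbc -> last char: c
  5: bcbaab$c -> last char: c
  6: cbaab$cb -> last char: b
  7: cbcbaab$ -> last char: $


BWT = bbaaccb$


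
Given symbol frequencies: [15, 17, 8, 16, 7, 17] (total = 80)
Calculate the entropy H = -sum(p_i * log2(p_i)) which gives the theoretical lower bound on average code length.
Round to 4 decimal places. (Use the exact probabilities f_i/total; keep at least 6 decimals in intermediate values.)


Per-symbol terms -p_i * log2(p_i) with p_i = f_i/80:
  p = 15/80 = 0.187500: log2(p) = -2.415037, -p*log2(p) = 0.452820
  p = 17/80 = 0.212500: log2(p) = -2.234465, -p*log2(p) = 0.474824
  p = 8/80 = 0.100000: log2(p) = -3.321928, -p*log2(p) = 0.332193
  p = 16/80 = 0.200000: log2(p) = -2.321928, -p*log2(p) = 0.464386
  p = 7/80 = 0.087500: log2(p) = -3.514573, -p*log2(p) = 0.307525
  p = 17/80 = 0.212500: log2(p) = -2.234465, -p*log2(p) = 0.474824
H = 0.452820 + 0.474824 + 0.332193 + 0.464386 + 0.307525 + 0.474824 = 2.506572

H = 2.5066 bits/symbol


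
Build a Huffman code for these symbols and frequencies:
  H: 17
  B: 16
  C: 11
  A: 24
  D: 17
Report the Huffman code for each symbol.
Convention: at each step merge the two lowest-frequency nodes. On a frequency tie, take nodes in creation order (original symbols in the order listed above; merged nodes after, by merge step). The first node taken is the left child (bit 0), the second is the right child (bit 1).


Huffman tree construction:
Step 1: Merge C(11) + B(16) = 27
Step 2: Merge H(17) + D(17) = 34
Step 3: Merge A(24) + (C+B)(27) = 51
Step 4: Merge (H+D)(34) + (A+(C+B))(51) = 85
Read each symbol's code off the tree from the root (left child = 0, right child = 1).

Codes:
  H: 00 (length 2)
  B: 111 (length 3)
  C: 110 (length 3)
  A: 10 (length 2)
  D: 01 (length 2)
Average code length: 197/85 = 2.3176 bits/symbol


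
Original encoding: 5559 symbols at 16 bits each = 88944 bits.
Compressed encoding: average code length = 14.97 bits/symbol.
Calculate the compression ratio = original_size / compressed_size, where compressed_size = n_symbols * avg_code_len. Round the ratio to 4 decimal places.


original_size = n_symbols * orig_bits = 5559 * 16 = 88944 bits
compressed_size = n_symbols * avg_code_len = 5559 * 14.97 = 83218.23 bits
ratio = original_size / compressed_size = 88944 / 83218.23 = 1.0688

Compression ratio = 1.0688


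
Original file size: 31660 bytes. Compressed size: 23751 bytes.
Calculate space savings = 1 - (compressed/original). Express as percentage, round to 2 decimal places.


ratio = compressed/original = 23751/31660 = 0.75019
savings = 1 - ratio = 1 - 0.75019 = 0.24981
as a percentage: 0.24981 * 100 = 24.98%

Space savings = 1 - 23751/31660 = 24.98%


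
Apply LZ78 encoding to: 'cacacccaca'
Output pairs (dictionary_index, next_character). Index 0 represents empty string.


LZ78 encoding steps:
Dictionary: {0: ''}
Step 1: w='' (idx 0), next='c' -> output (0, 'c'), add 'c' as idx 1
Step 2: w='' (idx 0), next='a' -> output (0, 'a'), add 'a' as idx 2
Step 3: w='c' (idx 1), next='a' -> output (1, 'a'), add 'ca' as idx 3
Step 4: w='c' (idx 1), next='c' -> output (1, 'c'), add 'cc' as idx 4
Step 5: w='ca' (idx 3), next='c' -> output (3, 'c'), add 'cac' as idx 5
Step 6: w='a' (idx 2), end of input -> output (2, '')


Encoded: [(0, 'c'), (0, 'a'), (1, 'a'), (1, 'c'), (3, 'c'), (2, '')]


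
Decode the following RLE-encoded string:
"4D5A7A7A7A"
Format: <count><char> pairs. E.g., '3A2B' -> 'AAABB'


Expanding each <count><char> pair:
  4D -> 'DDDD'
  5A -> 'AAAAA'
  7A -> 'AAAAAAA'
  7A -> 'AAAAAAA'
  7A -> 'AAAAAAA'

Decoded = DDDDAAAAAAAAAAAAAAAAAAAAAAAAAA


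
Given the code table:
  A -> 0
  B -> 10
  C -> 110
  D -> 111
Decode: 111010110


Decoding:
111 -> D
0 -> A
10 -> B
110 -> C


Result: DABC


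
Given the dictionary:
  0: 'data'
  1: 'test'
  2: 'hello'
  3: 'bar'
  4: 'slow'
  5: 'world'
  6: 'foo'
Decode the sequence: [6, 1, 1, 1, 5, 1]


Look up each index in the dictionary:
  6 -> 'foo'
  1 -> 'test'
  1 -> 'test'
  1 -> 'test'
  5 -> 'world'
  1 -> 'test'

Decoded: "foo test test test world test"


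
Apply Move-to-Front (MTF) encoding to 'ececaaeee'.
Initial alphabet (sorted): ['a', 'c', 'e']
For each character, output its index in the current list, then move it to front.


MTF encoding:
'e': index 2 in ['a', 'c', 'e'] -> ['e', 'a', 'c']
'c': index 2 in ['e', 'a', 'c'] -> ['c', 'e', 'a']
'e': index 1 in ['c', 'e', 'a'] -> ['e', 'c', 'a']
'c': index 1 in ['e', 'c', 'a'] -> ['c', 'e', 'a']
'a': index 2 in ['c', 'e', 'a'] -> ['a', 'c', 'e']
'a': index 0 in ['a', 'c', 'e'] -> ['a', 'c', 'e']
'e': index 2 in ['a', 'c', 'e'] -> ['e', 'a', 'c']
'e': index 0 in ['e', 'a', 'c'] -> ['e', 'a', 'c']
'e': index 0 in ['e', 'a', 'c'] -> ['e', 'a', 'c']


Output: [2, 2, 1, 1, 2, 0, 2, 0, 0]


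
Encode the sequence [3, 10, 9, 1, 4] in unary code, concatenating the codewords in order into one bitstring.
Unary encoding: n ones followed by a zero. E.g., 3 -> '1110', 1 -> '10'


Encode each number as n ones followed by a terminating 0:
  3 -> 1110 (4 bits)
  10 -> 11111111110 (11 bits)
  9 -> 1111111110 (10 bits)
  1 -> 10 (2 bits)
  4 -> 11110 (5 bits)
Total length = 4 + 11 + 10 + 2 + 5 = 32 bits.

Unary([3, 10, 9, 1, 4]) = 11101111111111011111111101011110 (32 bits)


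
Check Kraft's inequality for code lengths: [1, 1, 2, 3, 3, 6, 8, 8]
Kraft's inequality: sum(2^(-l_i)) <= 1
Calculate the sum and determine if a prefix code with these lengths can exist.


Sum = 2^(-1) + 2^(-1) + 2^(-2) + 2^(-3) + 2^(-3) + 2^(-6) + 2^(-8) + 2^(-8)
    = 0.5 + 0.5 + 0.25 + 0.125 + 0.125 + 0.015625 + 0.00390625 + 0.00390625
    = 390/256 = 1.5234375
Since 1.5234375 > 1, Kraft's inequality is NOT satisfied.
A prefix code with these lengths CANNOT exist.

Kraft sum = 1.5234375. Not satisfied.


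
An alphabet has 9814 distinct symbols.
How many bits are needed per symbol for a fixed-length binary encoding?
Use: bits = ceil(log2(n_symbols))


log2(9814) = 13.2606
Bracket: 2^13 = 8192 < 9814 <= 2^14 = 16384
So ceil(log2(9814)) = 14

bits = ceil(log2(9814)) = ceil(13.2606) = 14 bits


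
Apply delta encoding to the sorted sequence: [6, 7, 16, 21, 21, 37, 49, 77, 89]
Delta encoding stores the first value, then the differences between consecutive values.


First value: 6
Deltas:
  7 - 6 = 1
  16 - 7 = 9
  21 - 16 = 5
  21 - 21 = 0
  37 - 21 = 16
  49 - 37 = 12
  77 - 49 = 28
  89 - 77 = 12


Delta encoded: [6, 1, 9, 5, 0, 16, 12, 28, 12]


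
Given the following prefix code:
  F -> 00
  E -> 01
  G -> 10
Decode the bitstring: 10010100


Decoding step by step:
Bits 10 -> G
Bits 01 -> E
Bits 01 -> E
Bits 00 -> F


Decoded message: GEEF


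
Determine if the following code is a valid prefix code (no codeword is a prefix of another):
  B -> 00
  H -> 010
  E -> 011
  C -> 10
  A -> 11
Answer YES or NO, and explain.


Checking each pair (does one codeword prefix another?):
  B='00' vs H='010': no prefix
  B='00' vs E='011': no prefix
  B='00' vs C='10': no prefix
  B='00' vs A='11': no prefix
  H='010' vs B='00': no prefix
  H='010' vs E='011': no prefix
  H='010' vs C='10': no prefix
  H='010' vs A='11': no prefix
  E='011' vs B='00': no prefix
  E='011' vs H='010': no prefix
  E='011' vs C='10': no prefix
  E='011' vs A='11': no prefix
  C='10' vs B='00': no prefix
  C='10' vs H='010': no prefix
  C='10' vs E='011': no prefix
  C='10' vs A='11': no prefix
  A='11' vs B='00': no prefix
  A='11' vs H='010': no prefix
  A='11' vs E='011': no prefix
  A='11' vs C='10': no prefix
No violation found over all pairs.

YES -- this is a valid prefix code. No codeword is a prefix of any other codeword.


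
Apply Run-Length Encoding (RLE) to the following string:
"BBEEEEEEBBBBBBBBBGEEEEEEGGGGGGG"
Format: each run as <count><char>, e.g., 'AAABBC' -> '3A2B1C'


Scanning runs left to right:
  i=0: run of 'B' x 2 -> '2B'
  i=2: run of 'E' x 6 -> '6E'
  i=8: run of 'B' x 9 -> '9B'
  i=17: run of 'G' x 1 -> '1G'
  i=18: run of 'E' x 6 -> '6E'
  i=24: run of 'G' x 7 -> '7G'

RLE = 2B6E9B1G6E7G


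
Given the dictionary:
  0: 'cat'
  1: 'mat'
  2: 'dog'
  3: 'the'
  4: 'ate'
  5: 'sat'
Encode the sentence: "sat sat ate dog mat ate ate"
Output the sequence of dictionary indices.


Look up each word in the dictionary:
  'sat' -> 5
  'sat' -> 5
  'ate' -> 4
  'dog' -> 2
  'mat' -> 1
  'ate' -> 4
  'ate' -> 4

Encoded: [5, 5, 4, 2, 1, 4, 4]


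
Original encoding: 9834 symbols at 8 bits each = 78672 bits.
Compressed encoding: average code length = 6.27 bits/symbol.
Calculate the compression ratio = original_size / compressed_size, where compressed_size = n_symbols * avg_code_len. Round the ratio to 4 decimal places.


original_size = n_symbols * orig_bits = 9834 * 8 = 78672 bits
compressed_size = n_symbols * avg_code_len = 9834 * 6.27 = 61659.18 bits
ratio = original_size / compressed_size = 78672 / 61659.18 = 1.2759

Compression ratio = 1.2759


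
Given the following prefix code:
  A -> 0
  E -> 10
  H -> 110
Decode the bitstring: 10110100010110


Decoding step by step:
Bits 10 -> E
Bits 110 -> H
Bits 10 -> E
Bits 0 -> A
Bits 0 -> A
Bits 10 -> E
Bits 110 -> H


Decoded message: EHEAAEH
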